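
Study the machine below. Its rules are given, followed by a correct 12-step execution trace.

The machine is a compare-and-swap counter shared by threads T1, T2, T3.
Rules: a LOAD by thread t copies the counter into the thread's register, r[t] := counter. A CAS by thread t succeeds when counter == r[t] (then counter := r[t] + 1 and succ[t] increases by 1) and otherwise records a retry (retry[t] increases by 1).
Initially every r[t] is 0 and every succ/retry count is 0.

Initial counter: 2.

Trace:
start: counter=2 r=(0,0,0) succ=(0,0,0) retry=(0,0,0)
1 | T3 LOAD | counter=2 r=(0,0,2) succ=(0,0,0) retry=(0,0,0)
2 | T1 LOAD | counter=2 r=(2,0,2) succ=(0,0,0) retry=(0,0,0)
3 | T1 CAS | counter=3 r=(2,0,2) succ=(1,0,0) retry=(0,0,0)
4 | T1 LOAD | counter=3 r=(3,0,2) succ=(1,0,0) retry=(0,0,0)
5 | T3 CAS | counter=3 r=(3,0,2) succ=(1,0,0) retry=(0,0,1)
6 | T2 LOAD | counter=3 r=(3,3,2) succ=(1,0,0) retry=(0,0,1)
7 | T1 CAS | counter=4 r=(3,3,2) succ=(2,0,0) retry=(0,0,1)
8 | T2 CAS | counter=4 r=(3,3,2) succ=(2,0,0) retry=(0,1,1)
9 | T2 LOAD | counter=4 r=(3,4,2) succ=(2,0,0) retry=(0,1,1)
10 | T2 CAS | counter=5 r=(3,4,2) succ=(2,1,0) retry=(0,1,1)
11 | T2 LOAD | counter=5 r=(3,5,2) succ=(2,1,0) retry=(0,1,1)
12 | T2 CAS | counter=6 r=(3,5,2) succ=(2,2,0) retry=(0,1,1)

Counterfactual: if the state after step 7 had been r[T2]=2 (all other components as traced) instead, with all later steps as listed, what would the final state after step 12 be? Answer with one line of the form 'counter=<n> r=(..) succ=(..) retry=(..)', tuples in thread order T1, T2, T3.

state after step 7 := counter=4 r=(3,2,2) succ=(2,0,0) retry=(0,0,1)
8 | T2 CAS | counter=4 r=(3,2,2) succ=(2,0,0) retry=(0,1,1)
9 | T2 LOAD | counter=4 r=(3,4,2) succ=(2,0,0) retry=(0,1,1)
10 | T2 CAS | counter=5 r=(3,4,2) succ=(2,1,0) retry=(0,1,1)
11 | T2 LOAD | counter=5 r=(3,5,2) succ=(2,1,0) retry=(0,1,1)
12 | T2 CAS | counter=6 r=(3,5,2) succ=(2,2,0) retry=(0,1,1)

counter=6 r=(3,5,2) succ=(2,2,0) retry=(0,1,1)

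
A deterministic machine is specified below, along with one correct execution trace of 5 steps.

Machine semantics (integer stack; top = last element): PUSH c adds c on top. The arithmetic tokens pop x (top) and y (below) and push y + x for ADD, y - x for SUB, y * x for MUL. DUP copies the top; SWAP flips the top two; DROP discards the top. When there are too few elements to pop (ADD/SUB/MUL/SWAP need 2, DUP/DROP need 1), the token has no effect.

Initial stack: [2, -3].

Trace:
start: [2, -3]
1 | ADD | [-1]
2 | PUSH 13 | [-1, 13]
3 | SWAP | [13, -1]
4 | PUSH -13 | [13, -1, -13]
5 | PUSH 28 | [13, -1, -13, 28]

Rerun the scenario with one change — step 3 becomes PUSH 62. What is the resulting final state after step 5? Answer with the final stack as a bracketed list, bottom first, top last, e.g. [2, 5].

(re-executing from step 3 with the substitution; state before step 3: [-1, 13])
3 | PUSH 62 | [-1, 13, 62]
4 | PUSH -13 | [-1, 13, 62, -13]
5 | PUSH 28 | [-1, 13, 62, -13, 28]

[-1, 13, 62, -13, 28]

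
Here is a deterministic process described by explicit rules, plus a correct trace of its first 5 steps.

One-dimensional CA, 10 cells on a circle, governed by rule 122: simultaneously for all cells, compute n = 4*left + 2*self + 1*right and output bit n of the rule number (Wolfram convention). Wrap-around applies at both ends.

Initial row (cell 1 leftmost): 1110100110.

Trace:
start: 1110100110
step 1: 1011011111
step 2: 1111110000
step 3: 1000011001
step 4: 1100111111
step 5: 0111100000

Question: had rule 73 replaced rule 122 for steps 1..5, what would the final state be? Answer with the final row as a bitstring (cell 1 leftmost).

(re-executing steps 1..5 under rule 73; state before step 1: 1110100110)
step 1: 1010000110
step 2: 0000110110
step 3: 1110110110
step 4: 1010110110
step 5: 0000110110

0000110110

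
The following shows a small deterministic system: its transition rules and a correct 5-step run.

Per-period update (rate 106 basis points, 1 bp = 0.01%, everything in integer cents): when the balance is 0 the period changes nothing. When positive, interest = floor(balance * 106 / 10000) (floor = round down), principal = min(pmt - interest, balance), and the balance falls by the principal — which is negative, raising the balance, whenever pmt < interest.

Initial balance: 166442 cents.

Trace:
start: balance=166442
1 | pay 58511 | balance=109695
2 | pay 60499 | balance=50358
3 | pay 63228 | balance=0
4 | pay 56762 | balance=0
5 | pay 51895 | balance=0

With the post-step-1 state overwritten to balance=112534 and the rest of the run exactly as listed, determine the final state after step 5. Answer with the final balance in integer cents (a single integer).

0

state after step 1 := balance=112534
2 | pay 60499 | balance=53227
3 | pay 63228 | balance=0
4 | pay 56762 | balance=0
5 | pay 51895 | balance=0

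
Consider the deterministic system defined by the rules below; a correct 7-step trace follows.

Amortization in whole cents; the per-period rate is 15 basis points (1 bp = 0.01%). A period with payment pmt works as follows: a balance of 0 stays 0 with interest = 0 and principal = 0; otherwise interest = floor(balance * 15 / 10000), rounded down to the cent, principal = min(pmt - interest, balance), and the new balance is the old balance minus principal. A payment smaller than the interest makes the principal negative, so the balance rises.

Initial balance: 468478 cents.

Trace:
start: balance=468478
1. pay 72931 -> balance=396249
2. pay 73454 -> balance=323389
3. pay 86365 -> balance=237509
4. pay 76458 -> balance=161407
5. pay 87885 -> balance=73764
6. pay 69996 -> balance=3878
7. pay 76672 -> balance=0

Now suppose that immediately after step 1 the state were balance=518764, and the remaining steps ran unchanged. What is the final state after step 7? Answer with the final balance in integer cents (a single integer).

50832

state after step 1 := balance=518764
2. pay 73454 -> balance=446088
3. pay 86365 -> balance=360392
4. pay 76458 -> balance=284474
5. pay 87885 -> balance=197015
6. pay 69996 -> balance=127314
7. pay 76672 -> balance=50832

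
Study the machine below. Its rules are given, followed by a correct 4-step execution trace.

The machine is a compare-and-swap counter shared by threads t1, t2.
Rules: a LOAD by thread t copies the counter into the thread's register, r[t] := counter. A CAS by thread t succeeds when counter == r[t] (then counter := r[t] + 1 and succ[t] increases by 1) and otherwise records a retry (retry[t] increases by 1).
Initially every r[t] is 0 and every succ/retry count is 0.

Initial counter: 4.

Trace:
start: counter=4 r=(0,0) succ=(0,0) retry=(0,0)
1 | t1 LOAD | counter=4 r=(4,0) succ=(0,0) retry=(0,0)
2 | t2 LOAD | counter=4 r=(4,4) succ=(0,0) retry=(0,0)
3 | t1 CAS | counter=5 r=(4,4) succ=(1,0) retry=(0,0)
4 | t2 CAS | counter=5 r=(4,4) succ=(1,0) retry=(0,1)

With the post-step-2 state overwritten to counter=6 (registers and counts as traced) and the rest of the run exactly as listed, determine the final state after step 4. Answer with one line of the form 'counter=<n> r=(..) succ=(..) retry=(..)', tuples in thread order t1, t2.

state after step 2 := counter=6 r=(4,4) succ=(0,0) retry=(0,0)
3 | t1 CAS | counter=6 r=(4,4) succ=(0,0) retry=(1,0)
4 | t2 CAS | counter=6 r=(4,4) succ=(0,0) retry=(1,1)

counter=6 r=(4,4) succ=(0,0) retry=(1,1)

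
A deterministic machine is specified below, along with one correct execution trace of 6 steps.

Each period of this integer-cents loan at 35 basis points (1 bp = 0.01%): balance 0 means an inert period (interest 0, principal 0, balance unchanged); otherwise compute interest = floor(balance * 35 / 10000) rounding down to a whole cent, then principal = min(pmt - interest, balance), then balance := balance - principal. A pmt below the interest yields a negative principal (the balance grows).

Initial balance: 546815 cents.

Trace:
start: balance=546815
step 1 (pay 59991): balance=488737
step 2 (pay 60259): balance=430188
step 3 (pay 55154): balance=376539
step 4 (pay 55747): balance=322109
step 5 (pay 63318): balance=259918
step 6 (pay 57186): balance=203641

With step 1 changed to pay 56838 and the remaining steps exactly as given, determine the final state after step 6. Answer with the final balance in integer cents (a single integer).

206849

(re-executing from step 1 with the substitution; state before step 1: balance=546815)
step 1 (pay 56838): balance=491890
step 2 (pay 60259): balance=433352
step 3 (pay 55154): balance=379714
step 4 (pay 55747): balance=325295
step 5 (pay 63318): balance=263115
step 6 (pay 57186): balance=206849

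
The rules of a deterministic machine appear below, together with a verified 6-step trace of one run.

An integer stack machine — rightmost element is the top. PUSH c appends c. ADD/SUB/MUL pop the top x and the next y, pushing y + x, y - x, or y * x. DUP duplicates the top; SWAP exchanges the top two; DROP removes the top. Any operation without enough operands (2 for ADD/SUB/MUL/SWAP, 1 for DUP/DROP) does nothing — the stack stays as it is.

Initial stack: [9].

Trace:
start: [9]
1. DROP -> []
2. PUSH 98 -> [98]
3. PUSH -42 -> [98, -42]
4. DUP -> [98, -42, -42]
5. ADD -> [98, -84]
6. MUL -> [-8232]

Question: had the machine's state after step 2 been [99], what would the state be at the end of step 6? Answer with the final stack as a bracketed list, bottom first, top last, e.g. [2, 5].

[-8316]

state after step 2 := [99]
3. PUSH -42 -> [99, -42]
4. DUP -> [99, -42, -42]
5. ADD -> [99, -84]
6. MUL -> [-8316]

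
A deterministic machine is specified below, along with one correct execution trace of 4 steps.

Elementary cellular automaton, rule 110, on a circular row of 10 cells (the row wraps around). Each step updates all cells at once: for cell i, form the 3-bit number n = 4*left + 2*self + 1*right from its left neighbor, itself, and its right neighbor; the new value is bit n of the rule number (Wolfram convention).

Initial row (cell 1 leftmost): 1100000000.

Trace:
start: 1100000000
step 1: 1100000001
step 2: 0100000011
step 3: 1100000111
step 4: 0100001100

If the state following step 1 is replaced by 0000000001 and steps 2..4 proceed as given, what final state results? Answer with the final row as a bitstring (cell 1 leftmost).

state after step 1 := 0000000001
step 2: 0000000011
step 3: 0000000111
step 4: 0000001101

0000001101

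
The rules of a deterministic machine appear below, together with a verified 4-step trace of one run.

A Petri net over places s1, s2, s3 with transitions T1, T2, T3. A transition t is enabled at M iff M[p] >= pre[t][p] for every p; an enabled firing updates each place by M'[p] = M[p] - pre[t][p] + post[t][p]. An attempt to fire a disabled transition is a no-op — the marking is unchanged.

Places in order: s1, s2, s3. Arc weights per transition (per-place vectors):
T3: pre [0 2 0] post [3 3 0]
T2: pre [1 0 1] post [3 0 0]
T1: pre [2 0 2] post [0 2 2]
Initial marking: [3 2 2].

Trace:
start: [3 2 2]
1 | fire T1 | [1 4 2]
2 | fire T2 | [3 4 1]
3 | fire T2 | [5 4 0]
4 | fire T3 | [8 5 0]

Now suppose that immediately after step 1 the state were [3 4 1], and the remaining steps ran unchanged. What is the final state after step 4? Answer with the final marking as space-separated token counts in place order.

state after step 1 := [3 4 1]
2 | fire T2 | [5 4 0]
3 | fire T2 | [5 4 0]
4 | fire T3 | [8 5 0]

8 5 0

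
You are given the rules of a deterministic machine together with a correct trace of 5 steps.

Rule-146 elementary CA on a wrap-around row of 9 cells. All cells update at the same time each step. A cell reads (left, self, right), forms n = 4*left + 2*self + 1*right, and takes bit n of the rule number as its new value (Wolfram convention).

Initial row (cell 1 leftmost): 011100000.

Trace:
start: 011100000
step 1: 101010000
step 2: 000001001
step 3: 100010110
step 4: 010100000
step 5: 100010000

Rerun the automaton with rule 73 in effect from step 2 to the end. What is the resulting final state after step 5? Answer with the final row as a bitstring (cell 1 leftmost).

001000110

(re-executing steps 2..5 under rule 73; state before step 2: 101010000)
step 2: 000000110
step 3: 111110110
step 4: 100010110
step 5: 001000110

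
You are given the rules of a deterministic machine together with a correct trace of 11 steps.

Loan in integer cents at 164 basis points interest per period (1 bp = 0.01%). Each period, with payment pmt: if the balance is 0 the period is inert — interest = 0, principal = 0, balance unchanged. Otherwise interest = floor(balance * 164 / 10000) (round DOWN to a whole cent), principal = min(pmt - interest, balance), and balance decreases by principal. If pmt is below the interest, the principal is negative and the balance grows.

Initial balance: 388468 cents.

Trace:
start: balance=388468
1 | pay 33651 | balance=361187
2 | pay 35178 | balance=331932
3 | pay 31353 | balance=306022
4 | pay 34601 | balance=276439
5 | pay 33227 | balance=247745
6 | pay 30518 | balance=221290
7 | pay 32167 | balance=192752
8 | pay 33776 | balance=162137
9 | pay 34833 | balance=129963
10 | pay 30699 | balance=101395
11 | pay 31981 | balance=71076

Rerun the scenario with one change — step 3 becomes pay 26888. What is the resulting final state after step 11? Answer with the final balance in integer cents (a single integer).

(re-executing from step 3 with the substitution; state before step 3: balance=331932)
3 | pay 26888 | balance=310487
4 | pay 34601 | balance=280977
5 | pay 33227 | balance=252358
6 | pay 30518 | balance=225978
7 | pay 32167 | balance=197517
8 | pay 33776 | balance=166980
9 | pay 34833 | balance=134885
10 | pay 30699 | balance=106398
11 | pay 31981 | balance=76161

76161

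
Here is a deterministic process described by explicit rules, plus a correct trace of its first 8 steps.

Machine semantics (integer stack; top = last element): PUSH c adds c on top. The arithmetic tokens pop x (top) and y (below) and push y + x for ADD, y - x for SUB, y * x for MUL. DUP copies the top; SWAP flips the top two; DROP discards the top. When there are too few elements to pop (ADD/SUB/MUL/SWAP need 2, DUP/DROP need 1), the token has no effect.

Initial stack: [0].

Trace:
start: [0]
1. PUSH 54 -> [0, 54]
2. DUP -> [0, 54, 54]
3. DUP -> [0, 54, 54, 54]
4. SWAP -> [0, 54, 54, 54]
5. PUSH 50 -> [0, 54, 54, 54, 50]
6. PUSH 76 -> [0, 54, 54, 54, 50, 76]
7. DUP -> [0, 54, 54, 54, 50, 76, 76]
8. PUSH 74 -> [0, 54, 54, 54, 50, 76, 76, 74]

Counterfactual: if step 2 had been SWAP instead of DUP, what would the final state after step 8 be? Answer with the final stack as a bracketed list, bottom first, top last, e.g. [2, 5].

[54, 0, 0, 50, 76, 76, 74]

(re-executing from step 2 with the substitution; state before step 2: [0, 54])
2. SWAP -> [54, 0]
3. DUP -> [54, 0, 0]
4. SWAP -> [54, 0, 0]
5. PUSH 50 -> [54, 0, 0, 50]
6. PUSH 76 -> [54, 0, 0, 50, 76]
7. DUP -> [54, 0, 0, 50, 76, 76]
8. PUSH 74 -> [54, 0, 0, 50, 76, 76, 74]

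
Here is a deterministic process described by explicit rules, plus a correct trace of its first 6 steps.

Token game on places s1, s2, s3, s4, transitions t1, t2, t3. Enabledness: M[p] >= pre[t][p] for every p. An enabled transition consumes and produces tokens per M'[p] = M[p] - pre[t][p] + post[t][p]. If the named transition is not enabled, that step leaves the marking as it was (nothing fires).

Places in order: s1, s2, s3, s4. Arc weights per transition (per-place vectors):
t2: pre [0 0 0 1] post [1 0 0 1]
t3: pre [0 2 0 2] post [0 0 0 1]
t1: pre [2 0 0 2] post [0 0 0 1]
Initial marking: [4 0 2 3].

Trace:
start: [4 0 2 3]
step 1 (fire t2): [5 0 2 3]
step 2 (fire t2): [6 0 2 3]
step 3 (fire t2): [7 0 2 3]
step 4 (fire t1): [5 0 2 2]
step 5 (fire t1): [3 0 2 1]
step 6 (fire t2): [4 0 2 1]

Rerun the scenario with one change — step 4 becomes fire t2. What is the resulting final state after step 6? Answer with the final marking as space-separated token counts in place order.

7 0 2 2

(re-executing from step 4 with the substitution; state before step 4: [7 0 2 3])
step 4 (fire t2): [8 0 2 3]
step 5 (fire t1): [6 0 2 2]
step 6 (fire t2): [7 0 2 2]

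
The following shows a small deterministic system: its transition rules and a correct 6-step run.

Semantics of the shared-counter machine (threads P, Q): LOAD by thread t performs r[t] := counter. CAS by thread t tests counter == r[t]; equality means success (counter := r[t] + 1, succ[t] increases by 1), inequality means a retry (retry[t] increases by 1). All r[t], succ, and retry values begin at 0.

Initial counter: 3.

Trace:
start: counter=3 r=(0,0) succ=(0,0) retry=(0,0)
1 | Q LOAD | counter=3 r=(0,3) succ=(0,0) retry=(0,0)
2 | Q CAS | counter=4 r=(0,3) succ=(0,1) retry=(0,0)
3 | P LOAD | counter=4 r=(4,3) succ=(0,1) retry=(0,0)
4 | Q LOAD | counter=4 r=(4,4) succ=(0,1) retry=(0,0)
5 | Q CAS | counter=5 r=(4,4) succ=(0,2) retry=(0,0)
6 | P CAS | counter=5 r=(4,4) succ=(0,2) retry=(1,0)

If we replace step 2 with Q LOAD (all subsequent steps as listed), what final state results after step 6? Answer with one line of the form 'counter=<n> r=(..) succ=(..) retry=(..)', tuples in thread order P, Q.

(re-executing from step 2 with the substitution; state before step 2: counter=3 r=(0,3) succ=(0,0) retry=(0,0))
2 | Q LOAD | counter=3 r=(0,3) succ=(0,0) retry=(0,0)
3 | P LOAD | counter=3 r=(3,3) succ=(0,0) retry=(0,0)
4 | Q LOAD | counter=3 r=(3,3) succ=(0,0) retry=(0,0)
5 | Q CAS | counter=4 r=(3,3) succ=(0,1) retry=(0,0)
6 | P CAS | counter=4 r=(3,3) succ=(0,1) retry=(1,0)

counter=4 r=(3,3) succ=(0,1) retry=(1,0)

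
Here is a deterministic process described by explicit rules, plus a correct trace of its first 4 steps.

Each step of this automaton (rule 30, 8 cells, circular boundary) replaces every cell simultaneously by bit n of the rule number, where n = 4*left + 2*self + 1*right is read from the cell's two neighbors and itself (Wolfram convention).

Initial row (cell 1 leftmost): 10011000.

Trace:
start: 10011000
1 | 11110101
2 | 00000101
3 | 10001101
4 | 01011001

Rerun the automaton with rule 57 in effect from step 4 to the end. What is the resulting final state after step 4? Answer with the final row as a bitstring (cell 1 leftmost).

01101011

(re-executing step 4 under rule 57; state before step 4: 10001101)
4 | 01101011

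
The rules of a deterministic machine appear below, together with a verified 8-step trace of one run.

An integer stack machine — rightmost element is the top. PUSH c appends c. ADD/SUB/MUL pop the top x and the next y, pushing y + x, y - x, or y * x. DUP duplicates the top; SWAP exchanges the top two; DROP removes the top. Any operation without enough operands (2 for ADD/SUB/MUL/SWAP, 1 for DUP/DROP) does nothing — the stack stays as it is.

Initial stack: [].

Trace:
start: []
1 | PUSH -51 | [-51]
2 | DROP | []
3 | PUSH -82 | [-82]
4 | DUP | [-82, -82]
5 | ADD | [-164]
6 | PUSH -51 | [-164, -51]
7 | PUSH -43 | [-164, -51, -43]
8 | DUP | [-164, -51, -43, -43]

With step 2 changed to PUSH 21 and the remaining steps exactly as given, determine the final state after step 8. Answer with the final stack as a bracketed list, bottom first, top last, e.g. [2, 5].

[-51, 21, -164, -51, -43, -43]

(re-executing from step 2 with the substitution; state before step 2: [-51])
2 | PUSH 21 | [-51, 21]
3 | PUSH -82 | [-51, 21, -82]
4 | DUP | [-51, 21, -82, -82]
5 | ADD | [-51, 21, -164]
6 | PUSH -51 | [-51, 21, -164, -51]
7 | PUSH -43 | [-51, 21, -164, -51, -43]
8 | DUP | [-51, 21, -164, -51, -43, -43]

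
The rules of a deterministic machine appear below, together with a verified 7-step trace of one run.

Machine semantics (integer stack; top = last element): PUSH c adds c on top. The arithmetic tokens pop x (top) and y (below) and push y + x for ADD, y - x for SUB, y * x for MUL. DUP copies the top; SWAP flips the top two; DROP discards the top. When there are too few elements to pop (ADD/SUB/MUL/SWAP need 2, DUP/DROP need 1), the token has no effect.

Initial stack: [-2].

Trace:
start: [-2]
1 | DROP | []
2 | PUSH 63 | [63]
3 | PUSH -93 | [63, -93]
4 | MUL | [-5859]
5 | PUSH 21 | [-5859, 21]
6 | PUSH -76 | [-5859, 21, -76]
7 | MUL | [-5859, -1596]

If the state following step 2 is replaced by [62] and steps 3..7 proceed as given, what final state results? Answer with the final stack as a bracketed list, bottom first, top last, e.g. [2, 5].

[-5766, -1596]

state after step 2 := [62]
3 | PUSH -93 | [62, -93]
4 | MUL | [-5766]
5 | PUSH 21 | [-5766, 21]
6 | PUSH -76 | [-5766, 21, -76]
7 | MUL | [-5766, -1596]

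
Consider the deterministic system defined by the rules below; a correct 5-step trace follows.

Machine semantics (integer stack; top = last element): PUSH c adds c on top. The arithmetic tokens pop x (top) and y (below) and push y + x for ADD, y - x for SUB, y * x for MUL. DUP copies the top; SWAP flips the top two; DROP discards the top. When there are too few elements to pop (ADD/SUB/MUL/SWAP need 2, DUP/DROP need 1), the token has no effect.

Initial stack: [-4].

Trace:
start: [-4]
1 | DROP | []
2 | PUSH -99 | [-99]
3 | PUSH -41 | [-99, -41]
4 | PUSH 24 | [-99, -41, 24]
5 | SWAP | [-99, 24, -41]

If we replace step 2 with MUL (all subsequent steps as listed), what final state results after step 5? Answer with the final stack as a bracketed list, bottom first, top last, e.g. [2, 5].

(re-executing from step 2 with the substitution; state before step 2: [])
2 | MUL | []
3 | PUSH -41 | [-41]
4 | PUSH 24 | [-41, 24]
5 | SWAP | [24, -41]

[24, -41]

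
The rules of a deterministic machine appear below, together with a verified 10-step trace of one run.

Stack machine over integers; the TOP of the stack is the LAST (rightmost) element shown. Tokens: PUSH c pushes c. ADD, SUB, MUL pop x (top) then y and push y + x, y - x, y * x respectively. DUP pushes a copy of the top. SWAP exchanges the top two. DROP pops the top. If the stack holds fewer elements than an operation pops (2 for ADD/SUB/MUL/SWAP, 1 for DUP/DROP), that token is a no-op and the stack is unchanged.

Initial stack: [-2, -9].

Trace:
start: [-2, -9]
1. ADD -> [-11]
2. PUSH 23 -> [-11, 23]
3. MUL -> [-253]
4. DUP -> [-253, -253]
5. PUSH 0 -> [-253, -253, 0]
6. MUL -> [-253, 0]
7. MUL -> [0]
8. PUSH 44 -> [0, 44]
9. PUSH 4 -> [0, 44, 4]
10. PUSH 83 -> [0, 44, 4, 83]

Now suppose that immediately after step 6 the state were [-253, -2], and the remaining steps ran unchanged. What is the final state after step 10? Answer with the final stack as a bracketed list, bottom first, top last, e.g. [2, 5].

state after step 6 := [-253, -2]
7. MUL -> [506]
8. PUSH 44 -> [506, 44]
9. PUSH 4 -> [506, 44, 4]
10. PUSH 83 -> [506, 44, 4, 83]

[506, 44, 4, 83]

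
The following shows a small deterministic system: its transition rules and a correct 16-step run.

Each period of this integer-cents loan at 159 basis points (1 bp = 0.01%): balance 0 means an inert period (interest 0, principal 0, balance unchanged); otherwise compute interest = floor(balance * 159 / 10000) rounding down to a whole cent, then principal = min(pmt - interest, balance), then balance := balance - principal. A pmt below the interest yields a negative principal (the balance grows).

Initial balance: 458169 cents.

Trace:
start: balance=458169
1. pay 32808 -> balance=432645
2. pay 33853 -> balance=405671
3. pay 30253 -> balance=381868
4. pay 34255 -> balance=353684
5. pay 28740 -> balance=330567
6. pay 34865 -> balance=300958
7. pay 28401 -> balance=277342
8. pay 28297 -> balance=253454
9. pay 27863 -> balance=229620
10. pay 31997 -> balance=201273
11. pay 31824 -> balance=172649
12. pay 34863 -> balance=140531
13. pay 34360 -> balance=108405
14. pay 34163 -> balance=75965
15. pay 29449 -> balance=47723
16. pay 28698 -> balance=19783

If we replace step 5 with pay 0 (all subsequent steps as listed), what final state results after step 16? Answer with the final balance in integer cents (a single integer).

(re-executing from step 5 with the substitution; state before step 5: balance=353684)
5. pay 0 -> balance=359307
6. pay 34865 -> balance=330154
7. pay 28401 -> balance=307002
8. pay 28297 -> balance=283586
9. pay 27863 -> balance=260232
10. pay 31997 -> balance=232372
11. pay 31824 -> balance=204242
12. pay 34863 -> balance=172626
13. pay 34360 -> balance=141010
14. pay 34163 -> balance=109089
15. pay 29449 -> balance=81374
16. pay 28698 -> balance=53969

53969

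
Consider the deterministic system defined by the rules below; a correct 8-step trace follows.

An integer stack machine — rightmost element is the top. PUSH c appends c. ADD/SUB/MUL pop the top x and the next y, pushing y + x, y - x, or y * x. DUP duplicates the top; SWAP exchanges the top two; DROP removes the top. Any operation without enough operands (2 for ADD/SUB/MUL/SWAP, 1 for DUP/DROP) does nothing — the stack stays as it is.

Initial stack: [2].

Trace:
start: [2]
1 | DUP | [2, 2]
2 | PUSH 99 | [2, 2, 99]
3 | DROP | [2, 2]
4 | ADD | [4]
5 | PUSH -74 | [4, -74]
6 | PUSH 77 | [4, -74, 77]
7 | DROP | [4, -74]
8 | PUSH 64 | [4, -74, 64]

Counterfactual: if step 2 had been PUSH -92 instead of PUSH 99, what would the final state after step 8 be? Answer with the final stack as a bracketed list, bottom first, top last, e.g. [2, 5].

[4, -74, 64]

(re-executing from step 2 with the substitution; state before step 2: [2, 2])
2 | PUSH -92 | [2, 2, -92]
3 | DROP | [2, 2]
4 | ADD | [4]
5 | PUSH -74 | [4, -74]
6 | PUSH 77 | [4, -74, 77]
7 | DROP | [4, -74]
8 | PUSH 64 | [4, -74, 64]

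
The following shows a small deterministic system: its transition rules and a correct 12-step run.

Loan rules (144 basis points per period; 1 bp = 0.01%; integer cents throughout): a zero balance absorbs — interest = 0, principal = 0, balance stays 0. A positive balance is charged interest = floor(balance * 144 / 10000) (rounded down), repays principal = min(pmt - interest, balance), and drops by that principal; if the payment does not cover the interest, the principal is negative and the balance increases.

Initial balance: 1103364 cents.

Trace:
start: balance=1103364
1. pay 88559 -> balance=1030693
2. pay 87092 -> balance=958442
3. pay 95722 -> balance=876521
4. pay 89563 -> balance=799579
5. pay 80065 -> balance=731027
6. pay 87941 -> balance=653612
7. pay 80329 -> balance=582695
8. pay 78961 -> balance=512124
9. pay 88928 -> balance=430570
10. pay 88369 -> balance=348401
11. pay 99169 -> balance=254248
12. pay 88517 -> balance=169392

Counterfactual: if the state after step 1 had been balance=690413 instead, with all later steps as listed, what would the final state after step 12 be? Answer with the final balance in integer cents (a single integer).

state after step 1 := balance=690413
2. pay 87092 -> balance=613262
3. pay 95722 -> balance=526370
4. pay 89563 -> balance=444386
5. pay 80065 -> balance=370720
6. pay 87941 -> balance=288117
7. pay 80329 -> balance=211936
8. pay 78961 -> balance=136026
9. pay 88928 -> balance=49056
10. pay 88369 -> balance=0
11. pay 99169 -> balance=0
12. pay 88517 -> balance=0

0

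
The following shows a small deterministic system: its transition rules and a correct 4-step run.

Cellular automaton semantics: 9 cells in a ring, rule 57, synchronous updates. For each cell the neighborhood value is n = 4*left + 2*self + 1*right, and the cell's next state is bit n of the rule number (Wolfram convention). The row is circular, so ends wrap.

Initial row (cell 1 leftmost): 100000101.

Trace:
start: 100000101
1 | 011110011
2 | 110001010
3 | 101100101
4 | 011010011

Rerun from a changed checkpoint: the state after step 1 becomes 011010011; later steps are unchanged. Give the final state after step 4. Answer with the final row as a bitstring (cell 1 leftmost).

state after step 1 := 011010011
2 | 110101010
3 | 101010101
4 | 010101011

010101011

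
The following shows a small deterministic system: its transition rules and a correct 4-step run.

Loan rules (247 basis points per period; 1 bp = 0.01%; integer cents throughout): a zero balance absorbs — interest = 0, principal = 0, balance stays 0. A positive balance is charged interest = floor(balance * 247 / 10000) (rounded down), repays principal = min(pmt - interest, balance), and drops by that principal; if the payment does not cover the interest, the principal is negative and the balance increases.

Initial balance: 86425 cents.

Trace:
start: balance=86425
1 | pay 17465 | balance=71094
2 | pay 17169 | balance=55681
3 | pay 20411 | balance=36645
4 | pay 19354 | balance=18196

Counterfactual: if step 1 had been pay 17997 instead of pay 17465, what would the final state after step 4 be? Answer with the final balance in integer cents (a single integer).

(re-executing from step 1 with the substitution; state before step 1: balance=86425)
1 | pay 17997 | balance=70562
2 | pay 17169 | balance=55135
3 | pay 20411 | balance=36085
4 | pay 19354 | balance=17622

17622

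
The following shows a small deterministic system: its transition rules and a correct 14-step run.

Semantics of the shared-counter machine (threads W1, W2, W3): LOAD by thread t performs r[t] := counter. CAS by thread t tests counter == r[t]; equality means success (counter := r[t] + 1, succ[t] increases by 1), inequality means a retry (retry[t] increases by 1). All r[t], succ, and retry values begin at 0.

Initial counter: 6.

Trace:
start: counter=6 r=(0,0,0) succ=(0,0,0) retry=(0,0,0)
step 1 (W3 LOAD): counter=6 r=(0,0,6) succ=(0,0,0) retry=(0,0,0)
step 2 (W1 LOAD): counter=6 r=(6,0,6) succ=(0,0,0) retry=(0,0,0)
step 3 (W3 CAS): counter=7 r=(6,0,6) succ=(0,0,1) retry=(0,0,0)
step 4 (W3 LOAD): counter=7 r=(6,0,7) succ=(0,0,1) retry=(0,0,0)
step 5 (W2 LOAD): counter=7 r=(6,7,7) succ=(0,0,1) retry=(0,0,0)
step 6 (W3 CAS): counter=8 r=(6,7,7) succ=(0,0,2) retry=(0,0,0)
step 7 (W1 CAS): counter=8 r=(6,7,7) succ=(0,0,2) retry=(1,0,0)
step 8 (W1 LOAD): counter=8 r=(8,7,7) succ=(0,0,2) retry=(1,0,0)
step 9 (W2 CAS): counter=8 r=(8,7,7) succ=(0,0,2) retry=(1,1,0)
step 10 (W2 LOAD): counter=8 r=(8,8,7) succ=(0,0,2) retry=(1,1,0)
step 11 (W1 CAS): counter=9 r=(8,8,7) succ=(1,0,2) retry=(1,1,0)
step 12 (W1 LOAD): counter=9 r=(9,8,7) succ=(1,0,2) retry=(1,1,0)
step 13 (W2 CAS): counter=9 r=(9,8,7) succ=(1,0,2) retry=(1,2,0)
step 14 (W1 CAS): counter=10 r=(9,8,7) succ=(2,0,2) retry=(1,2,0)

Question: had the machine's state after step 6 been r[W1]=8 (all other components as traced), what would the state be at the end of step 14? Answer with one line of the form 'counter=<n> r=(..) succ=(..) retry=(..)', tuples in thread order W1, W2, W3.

counter=11 r=(10,9,7) succ=(3,0,2) retry=(0,2,0)

state after step 6 := counter=8 r=(8,7,7) succ=(0,0,2) retry=(0,0,0)
step 7 (W1 CAS): counter=9 r=(8,7,7) succ=(1,0,2) retry=(0,0,0)
step 8 (W1 LOAD): counter=9 r=(9,7,7) succ=(1,0,2) retry=(0,0,0)
step 9 (W2 CAS): counter=9 r=(9,7,7) succ=(1,0,2) retry=(0,1,0)
step 10 (W2 LOAD): counter=9 r=(9,9,7) succ=(1,0,2) retry=(0,1,0)
step 11 (W1 CAS): counter=10 r=(9,9,7) succ=(2,0,2) retry=(0,1,0)
step 12 (W1 LOAD): counter=10 r=(10,9,7) succ=(2,0,2) retry=(0,1,0)
step 13 (W2 CAS): counter=10 r=(10,9,7) succ=(2,0,2) retry=(0,2,0)
step 14 (W1 CAS): counter=11 r=(10,9,7) succ=(3,0,2) retry=(0,2,0)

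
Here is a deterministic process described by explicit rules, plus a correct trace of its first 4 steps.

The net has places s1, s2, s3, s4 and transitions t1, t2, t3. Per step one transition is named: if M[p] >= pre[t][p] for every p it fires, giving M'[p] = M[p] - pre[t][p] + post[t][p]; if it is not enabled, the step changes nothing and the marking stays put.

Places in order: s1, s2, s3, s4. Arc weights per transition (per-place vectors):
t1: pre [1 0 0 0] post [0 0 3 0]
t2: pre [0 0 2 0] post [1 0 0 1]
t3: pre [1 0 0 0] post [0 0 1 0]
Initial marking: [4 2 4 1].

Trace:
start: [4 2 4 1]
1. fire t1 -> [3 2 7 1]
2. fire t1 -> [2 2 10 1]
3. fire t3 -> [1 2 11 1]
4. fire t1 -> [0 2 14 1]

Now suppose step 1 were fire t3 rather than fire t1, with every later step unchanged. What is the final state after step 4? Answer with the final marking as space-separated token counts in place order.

0 2 12 1

(re-executing from step 1 with the substitution; state before step 1: [4 2 4 1])
1. fire t3 -> [3 2 5 1]
2. fire t1 -> [2 2 8 1]
3. fire t3 -> [1 2 9 1]
4. fire t1 -> [0 2 12 1]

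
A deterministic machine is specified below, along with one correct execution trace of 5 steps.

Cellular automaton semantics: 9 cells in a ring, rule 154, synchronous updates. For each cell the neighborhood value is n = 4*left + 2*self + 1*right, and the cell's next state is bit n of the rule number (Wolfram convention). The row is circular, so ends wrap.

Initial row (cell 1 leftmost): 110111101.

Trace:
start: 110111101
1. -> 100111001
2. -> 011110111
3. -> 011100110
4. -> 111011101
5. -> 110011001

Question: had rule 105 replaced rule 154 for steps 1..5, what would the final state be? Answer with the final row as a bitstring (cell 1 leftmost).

(re-executing steps 1..5 under rule 105; state before step 1: 110111101)
1. -> 011100111
2. -> 110100101
3. -> 011000011
4. -> 111011011
5. -> 001111110

001111110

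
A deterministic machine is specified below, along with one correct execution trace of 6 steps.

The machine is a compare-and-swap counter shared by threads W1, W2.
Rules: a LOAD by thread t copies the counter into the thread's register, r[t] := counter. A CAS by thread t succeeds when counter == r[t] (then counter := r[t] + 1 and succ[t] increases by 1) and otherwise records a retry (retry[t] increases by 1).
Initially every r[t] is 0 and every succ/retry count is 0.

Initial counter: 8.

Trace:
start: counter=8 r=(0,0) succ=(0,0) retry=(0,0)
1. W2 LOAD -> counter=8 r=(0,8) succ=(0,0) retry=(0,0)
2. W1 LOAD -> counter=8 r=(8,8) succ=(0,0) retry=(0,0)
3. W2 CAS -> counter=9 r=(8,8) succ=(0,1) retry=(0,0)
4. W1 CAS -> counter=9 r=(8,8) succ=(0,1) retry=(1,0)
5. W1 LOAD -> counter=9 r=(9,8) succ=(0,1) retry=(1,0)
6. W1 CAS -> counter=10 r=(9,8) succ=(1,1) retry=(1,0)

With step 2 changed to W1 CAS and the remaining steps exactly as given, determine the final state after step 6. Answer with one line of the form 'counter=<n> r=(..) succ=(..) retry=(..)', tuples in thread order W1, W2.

(re-executing from step 2 with the substitution; state before step 2: counter=8 r=(0,8) succ=(0,0) retry=(0,0))
2. W1 CAS -> counter=8 r=(0,8) succ=(0,0) retry=(1,0)
3. W2 CAS -> counter=9 r=(0,8) succ=(0,1) retry=(1,0)
4. W1 CAS -> counter=9 r=(0,8) succ=(0,1) retry=(2,0)
5. W1 LOAD -> counter=9 r=(9,8) succ=(0,1) retry=(2,0)
6. W1 CAS -> counter=10 r=(9,8) succ=(1,1) retry=(2,0)

counter=10 r=(9,8) succ=(1,1) retry=(2,0)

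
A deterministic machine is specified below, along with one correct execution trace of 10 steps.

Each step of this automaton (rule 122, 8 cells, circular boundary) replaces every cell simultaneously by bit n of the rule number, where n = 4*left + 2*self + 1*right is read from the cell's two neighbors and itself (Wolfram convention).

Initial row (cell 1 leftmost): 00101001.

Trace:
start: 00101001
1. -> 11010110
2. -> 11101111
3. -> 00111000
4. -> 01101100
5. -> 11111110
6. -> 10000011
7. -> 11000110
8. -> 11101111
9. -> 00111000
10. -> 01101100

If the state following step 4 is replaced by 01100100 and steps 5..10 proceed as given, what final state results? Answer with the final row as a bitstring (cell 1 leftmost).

11111101

state after step 4 := 01100100
5. -> 11111010
6. -> 10001101
7. -> 11011111
8. -> 01110000
9. -> 11011000
10. -> 11111101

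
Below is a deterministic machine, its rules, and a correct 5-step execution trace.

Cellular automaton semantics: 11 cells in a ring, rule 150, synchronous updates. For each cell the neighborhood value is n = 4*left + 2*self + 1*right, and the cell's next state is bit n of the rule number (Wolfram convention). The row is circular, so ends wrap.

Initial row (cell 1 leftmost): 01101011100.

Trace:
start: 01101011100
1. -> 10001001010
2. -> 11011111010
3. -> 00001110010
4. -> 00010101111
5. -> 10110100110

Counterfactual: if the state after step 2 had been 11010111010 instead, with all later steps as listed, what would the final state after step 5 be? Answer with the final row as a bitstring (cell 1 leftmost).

11011111110

state after step 2 := 11010111010
3. -> 00010010010
4. -> 00111111111
5. -> 11011111110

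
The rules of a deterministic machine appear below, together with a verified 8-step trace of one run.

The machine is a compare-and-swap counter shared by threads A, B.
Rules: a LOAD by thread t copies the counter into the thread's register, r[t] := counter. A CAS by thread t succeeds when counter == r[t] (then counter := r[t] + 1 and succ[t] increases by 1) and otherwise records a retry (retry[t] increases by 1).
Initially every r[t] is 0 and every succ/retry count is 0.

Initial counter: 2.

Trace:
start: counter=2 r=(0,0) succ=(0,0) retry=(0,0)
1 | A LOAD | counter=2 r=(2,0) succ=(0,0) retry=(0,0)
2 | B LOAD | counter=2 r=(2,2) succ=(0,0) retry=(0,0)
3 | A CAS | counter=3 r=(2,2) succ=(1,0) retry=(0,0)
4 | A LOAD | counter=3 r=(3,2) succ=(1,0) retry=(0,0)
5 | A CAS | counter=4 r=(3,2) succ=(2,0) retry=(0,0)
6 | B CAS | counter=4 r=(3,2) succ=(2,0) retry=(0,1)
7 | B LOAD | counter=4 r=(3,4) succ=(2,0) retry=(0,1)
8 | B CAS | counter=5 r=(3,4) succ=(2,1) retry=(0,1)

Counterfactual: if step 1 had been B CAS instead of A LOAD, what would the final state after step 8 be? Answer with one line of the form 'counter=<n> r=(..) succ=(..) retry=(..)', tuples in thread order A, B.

counter=4 r=(2,3) succ=(1,1) retry=(1,2)

(re-executing from step 1 with the substitution; state before step 1: counter=2 r=(0,0) succ=(0,0) retry=(0,0))
1 | B CAS | counter=2 r=(0,0) succ=(0,0) retry=(0,1)
2 | B LOAD | counter=2 r=(0,2) succ=(0,0) retry=(0,1)
3 | A CAS | counter=2 r=(0,2) succ=(0,0) retry=(1,1)
4 | A LOAD | counter=2 r=(2,2) succ=(0,0) retry=(1,1)
5 | A CAS | counter=3 r=(2,2) succ=(1,0) retry=(1,1)
6 | B CAS | counter=3 r=(2,2) succ=(1,0) retry=(1,2)
7 | B LOAD | counter=3 r=(2,3) succ=(1,0) retry=(1,2)
8 | B CAS | counter=4 r=(2,3) succ=(1,1) retry=(1,2)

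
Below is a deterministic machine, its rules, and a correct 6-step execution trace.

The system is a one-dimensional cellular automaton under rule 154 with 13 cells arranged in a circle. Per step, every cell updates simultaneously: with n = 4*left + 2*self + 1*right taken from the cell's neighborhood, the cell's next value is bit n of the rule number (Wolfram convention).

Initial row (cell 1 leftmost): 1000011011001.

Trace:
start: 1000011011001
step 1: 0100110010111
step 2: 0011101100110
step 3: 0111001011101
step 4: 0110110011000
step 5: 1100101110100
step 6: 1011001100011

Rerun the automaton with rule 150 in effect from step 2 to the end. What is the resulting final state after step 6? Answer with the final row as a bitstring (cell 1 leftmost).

0110110110010

(re-executing steps 2..6 under rule 150; state before step 2: 0100110010111)
step 2: 0111001110010
step 3: 1010110101111
step 4: 0010000100111
step 5: 1111001111010
step 6: 0110110110010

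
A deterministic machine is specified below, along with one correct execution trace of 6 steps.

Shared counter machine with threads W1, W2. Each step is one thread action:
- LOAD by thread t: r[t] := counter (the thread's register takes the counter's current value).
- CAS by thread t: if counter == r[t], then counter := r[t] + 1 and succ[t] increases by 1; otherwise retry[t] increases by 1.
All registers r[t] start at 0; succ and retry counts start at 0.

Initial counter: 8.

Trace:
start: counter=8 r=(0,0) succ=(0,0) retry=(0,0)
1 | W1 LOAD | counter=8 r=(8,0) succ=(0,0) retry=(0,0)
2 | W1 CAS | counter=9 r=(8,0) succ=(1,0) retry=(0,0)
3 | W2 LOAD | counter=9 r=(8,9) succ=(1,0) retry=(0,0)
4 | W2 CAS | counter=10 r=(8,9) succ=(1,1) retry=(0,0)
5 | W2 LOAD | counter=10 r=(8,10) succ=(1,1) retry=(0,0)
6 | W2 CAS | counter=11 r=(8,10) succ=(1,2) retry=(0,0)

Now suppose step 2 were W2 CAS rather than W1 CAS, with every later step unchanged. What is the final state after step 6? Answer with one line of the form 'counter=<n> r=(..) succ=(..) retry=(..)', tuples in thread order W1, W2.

(re-executing from step 2 with the substitution; state before step 2: counter=8 r=(8,0) succ=(0,0) retry=(0,0))
2 | W2 CAS | counter=8 r=(8,0) succ=(0,0) retry=(0,1)
3 | W2 LOAD | counter=8 r=(8,8) succ=(0,0) retry=(0,1)
4 | W2 CAS | counter=9 r=(8,8) succ=(0,1) retry=(0,1)
5 | W2 LOAD | counter=9 r=(8,9) succ=(0,1) retry=(0,1)
6 | W2 CAS | counter=10 r=(8,9) succ=(0,2) retry=(0,1)

counter=10 r=(8,9) succ=(0,2) retry=(0,1)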